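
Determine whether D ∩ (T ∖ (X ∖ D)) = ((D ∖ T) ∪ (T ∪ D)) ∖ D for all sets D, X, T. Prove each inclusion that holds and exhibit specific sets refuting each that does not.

(⟹) This inclusion fails. Take D = {1}, X = ∅, T = {1}; then 1 ∈ D ∩ (T ∖ (X ∖ D)) but 1 ∉ ((D ∖ T) ∪ (T ∪ D)) ∖ D.

(⟸) This inclusion fails. Take D = ∅, X = ∅, T = {1}; then 1 ∈ ((D ∖ T) ∪ (T ∪ D)) ∖ D but 1 ∉ D ∩ (T ∖ (X ∖ D)).

Both inclusions fail.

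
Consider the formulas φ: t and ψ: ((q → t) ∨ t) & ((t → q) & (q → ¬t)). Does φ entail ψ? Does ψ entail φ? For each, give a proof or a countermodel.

Forward direction. This fails. Under t = T, q = F, the left side is true but the right side is false.

Converse. This fails. Under t = F, q = F, the left side is false but the right side is true.

(⇒) fails and (⇐) fails.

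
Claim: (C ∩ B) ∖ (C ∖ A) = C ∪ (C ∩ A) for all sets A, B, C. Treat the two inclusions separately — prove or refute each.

(⊆) holds; (⊇) fails.

(⟹) Let x ∈ (C ∩ B) ∖ (C ∖ A). Then x ∈ A ∩ B ∩ C, from which x ∈ C ∪ (C ∩ A).

(⟸) This inclusion fails. Take A = ∅, B = ∅, C = {1}; then 1 ∈ C ∪ (C ∩ A) but 1 ∉ (C ∩ B) ∖ (C ∖ A).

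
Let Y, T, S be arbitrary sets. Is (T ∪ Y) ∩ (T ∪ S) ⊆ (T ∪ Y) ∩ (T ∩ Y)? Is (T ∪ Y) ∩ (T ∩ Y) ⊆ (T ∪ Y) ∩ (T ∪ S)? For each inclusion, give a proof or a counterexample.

Only the reverse inclusion holds.

Forward inclusion. This inclusion fails. Take Y = ∅, T = {1}, S = ∅; then 1 ∈ (T ∪ Y) ∩ (T ∪ S) but 1 ∉ (T ∪ Y) ∩ (T ∩ Y).

Reverse inclusion. Let x ∈ (T ∪ Y) ∩ (T ∩ Y). Then either x ∈ Y ∩ T and x ∉ S; or x ∈ Y ∩ T ∩ S. In each case x ∈ (T ∪ Y) ∩ (T ∪ S), so (T ∪ Y) ∩ (T ∩ Y) ⊆ (T ∪ Y) ∩ (T ∪ S).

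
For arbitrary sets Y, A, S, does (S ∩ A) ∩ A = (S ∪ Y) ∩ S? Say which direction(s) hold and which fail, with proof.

The sets are not equal: only the forward inclusion holds.

(⊆) Let x ∈ (S ∩ A) ∩ A. Then either x ∈ A ∩ S and x ∉ Y; or x ∈ Y ∩ A ∩ S. In each case x ∈ (S ∪ Y) ∩ S, so (S ∩ A) ∩ A ⊆ (S ∪ Y) ∩ S.

(⊇) This inclusion fails. Take Y = ∅, A = ∅, S = {1}; then 1 ∈ (S ∪ Y) ∩ S but 1 ∉ (S ∩ A) ∩ A.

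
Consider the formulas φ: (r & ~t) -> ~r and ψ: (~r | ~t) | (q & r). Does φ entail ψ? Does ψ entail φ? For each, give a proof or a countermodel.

(→) This fails. Under t = T, q = F, r = T, the left side is true but the right side is false.

(←) This fails. Under t = F, q = F, r = T, the left side is false but the right side is true.

Neither direction holds.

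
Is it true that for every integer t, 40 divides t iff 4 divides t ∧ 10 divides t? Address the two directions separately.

(→) If 40 ∣ t, write t = 40q. Since 40 = 10·4, t = 4·(10q), so 4 ∣ t; and since 40 = 4·10, t = 10·(4q), so 10 ∣ t.

(←) This fails: take t = 20. Both 4 ∣ 20 and 10 ∣ 20, yet 20 is not a multiple of 40 (since 20 = 0·40 + 20), so 40 ∤ 20.

Only the forward implication holds.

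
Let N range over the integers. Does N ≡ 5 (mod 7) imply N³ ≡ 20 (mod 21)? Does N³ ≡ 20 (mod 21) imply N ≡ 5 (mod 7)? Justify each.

(⇒) fails and (⇐) fails.

(→) This fails: take N = 12. Then 12 ≡ 5 (mod 7), but 12³ = 1728 ≡ 6 (mod 21), not 20.

(←) This fails: take N = 17. Then 17³ = 4913 ≡ 20 (mod 21), yet 17 ≡ 3 (mod 7), not 5.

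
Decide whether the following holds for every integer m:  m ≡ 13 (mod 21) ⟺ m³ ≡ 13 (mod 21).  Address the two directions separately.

Not equivalent: only (⇒) holds.

[⇒] Suppose m ≡ 13 (mod 21). Write m = 21j + 13. Then (21j + 13)³ = 9261j³ + 17199j² + 10647j + 2197 = 21(441j³ + 819j² + 507j + 104) + 13, so m³ ≡ 13 (mod 21).

[⇐] This fails: take m = 10. Then 10³ = 1000 ≡ 13 (mod 21), yet 10 ≡ 10 (mod 21), not 13.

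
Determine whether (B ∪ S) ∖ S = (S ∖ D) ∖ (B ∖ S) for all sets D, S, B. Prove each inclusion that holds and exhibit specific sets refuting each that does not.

(⊆) fails and (⊇) fails.

(⟹) This inclusion fails. Take D = ∅, S = ∅, B = {1}; then 1 ∈ (B ∪ S) ∖ S but 1 ∉ (S ∖ D) ∖ (B ∖ S).

(⟸) This inclusion fails. Take D = ∅, S = {1}, B = ∅; then 1 ∈ (S ∖ D) ∖ (B ∖ S) but 1 ∉ (B ∪ S) ∖ S.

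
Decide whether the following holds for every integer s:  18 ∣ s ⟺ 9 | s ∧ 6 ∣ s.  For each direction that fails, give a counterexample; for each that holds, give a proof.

The biconditional holds.

Forward direction. If 18 ∣ s, write s = 18q. Since 18 = 2·9, s = 9·(2q), so 9 ∣ s; and since 18 = 3·6, s = 6·(3q), so 6 ∣ s.

Converse. Suppose 9 ∣ s and 6 ∣ s. Any common multiple of 9 and 6 is a multiple of their lcm; here lcm(9, 6) = 9·6/gcd(9, 6) = 54/3 = 18, so 18 ∣ s.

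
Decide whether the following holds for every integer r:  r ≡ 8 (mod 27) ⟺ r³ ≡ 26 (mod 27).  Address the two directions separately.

(→) Suppose r ≡ 8 (mod 27). Write r = 27j + 8. Then (27j + 8)³ = 19683j³ + 17496j² + 5184j + 512 = 27(729j³ + 648j² + 192j + 18) + 26, so r³ ≡ 26 (mod 27).

(←) This fails: take r = 17. Then 17³ = 4913 ≡ 26 (mod 27), yet 17 ≡ 17 (mod 27), not 8.

The forward direction holds; the converse fails.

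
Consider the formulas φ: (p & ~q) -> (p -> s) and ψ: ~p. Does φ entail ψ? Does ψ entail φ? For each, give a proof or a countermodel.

Forward direction. This fails. Under q = T, s = F, p = T, the left side is true but the right side is false.

Converse. Assume the antecedent. If q is true, (p & ~q) -> (p -> s) reduces to true regardless of the other variables. If q is false, the antecedent forces (q = F, s = F, p = F) or (q = F, s = T, p = F), and (p & ~q) -> (p -> s) holds there. Either way (p & ~q) -> (p -> s) holds.

(⇒) fails; (⇐) holds.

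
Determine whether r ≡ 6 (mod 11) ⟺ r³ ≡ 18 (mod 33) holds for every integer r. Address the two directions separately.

(⇐) The residues r modulo 33 with r³ ≡ 18 (mod 33) are exactly {6}, and each is ≡ 6 (mod 11).

(⇒) This fails: take r = 17. Then 17 ≡ 6 (mod 11), but 17³ = 4913 ≡ 29 (mod 33), not 18.

(⇒) fails; (⇐) holds.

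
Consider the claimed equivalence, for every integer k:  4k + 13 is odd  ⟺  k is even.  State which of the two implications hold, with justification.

Only the reverse direction holds.

(⟸) Suppose k is even. Since 4 is even, 4k is even for every k, so 4k + 13 has the same parity as 13, which is odd. Hence 4k + 13 is odd.

(⟹) This fails: take k = 1. Then 4k + 13 = 17, which is odd, yet k = 1 is odd, not even.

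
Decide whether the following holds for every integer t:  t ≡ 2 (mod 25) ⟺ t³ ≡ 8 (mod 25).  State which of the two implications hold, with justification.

The biconditional holds.

(⇐) Suppose t³ ≡ 8 (mod 25). The only residue r in {0, …, 24} with r³ ≡ 8 (mod 25) is r = 2, so t ≡ 2 (mod 25).

(⇒) Suppose t ≡ 2 (mod 25). Write t = 25j + 2. Then (25j + 2)³ = 15625j³ + 3750j² + 300j + 8 = 25(625j³ + 150j² + 12j) + 8, so t³ ≡ 8 (mod 25).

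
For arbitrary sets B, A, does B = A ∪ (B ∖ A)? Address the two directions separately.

(⟸) This inclusion fails. Take B = ∅, A = {1}; then 1 ∈ A ∪ (B ∖ A) but 1 ∉ B.

(⟹) Let x ∈ B. Then either x ∈ B and x ∉ A; or x ∈ B ∩ A. In each case x ∈ A ∪ (B ∖ A), so B ⊆ A ∪ (B ∖ A).

Only the forward inclusion holds.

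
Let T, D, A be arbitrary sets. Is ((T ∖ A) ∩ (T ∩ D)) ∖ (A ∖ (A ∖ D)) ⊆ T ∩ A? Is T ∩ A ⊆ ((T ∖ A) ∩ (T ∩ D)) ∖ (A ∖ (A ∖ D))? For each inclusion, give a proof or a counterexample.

Both inclusions fail.

(⊆) This inclusion fails. Take T = {1}, D = {1}, A = ∅; then 1 ∈ ((T ∖ A) ∩ (T ∩ D)) ∖ (A ∖ (A ∖ D)) but 1 ∉ T ∩ A.

(⊇) This inclusion fails. Take T = {1}, D = ∅, A = {1}; then 1 ∈ T ∩ A but 1 ∉ ((T ∖ A) ∩ (T ∩ D)) ∖ (A ∖ (A ∖ D)).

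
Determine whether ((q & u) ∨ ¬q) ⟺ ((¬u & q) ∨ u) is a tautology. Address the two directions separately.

(⟹) This fails. Under q = F, u = F, the left side is true but the right side is false.

(⟸) This fails. Under q = T, u = F, the left side is false but the right side is true.

Neither direction holds.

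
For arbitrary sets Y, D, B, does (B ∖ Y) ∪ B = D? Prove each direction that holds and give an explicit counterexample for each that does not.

Both inclusions fail.

(⟹) This inclusion fails. Take Y = ∅, D = ∅, B = {1}; then 1 ∈ (B ∖ Y) ∪ B but 1 ∉ D.

(⟸) This inclusion fails. Take Y = ∅, D = {1}, B = ∅; then 1 ∈ D but 1 ∉ (B ∖ Y) ∪ B.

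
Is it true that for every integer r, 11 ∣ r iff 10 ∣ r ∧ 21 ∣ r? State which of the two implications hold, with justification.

[⇒] This fails: take r = 11. Certainly 11 ∣ 11, but 10 ∤ 11.

[⇐] This fails: take r = 210. Both 10 ∣ 210 and 21 ∣ 210, yet 210 is not a multiple of 11 (since 210 = 19·11 + 1), so 11 ∤ 210.

Neither implication holds.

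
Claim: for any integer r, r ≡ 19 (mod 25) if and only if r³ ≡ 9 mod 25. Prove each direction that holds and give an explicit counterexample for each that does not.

(→) Suppose r ≡ 19 (mod 25). Write r = 25j + 19. Then (25j + 19)³ = 15625j³ + 35625j² + 27075j + 6859 = 25(625j³ + 1425j² + 1083j + 274) + 9, so r³ ≡ 9 (mod 25).

(←) Conversely, suppose r³ ≡ 9 (mod 25). The only residue r in {0, …, 24} with r³ ≡ 9 (mod 25) is r = 19, so r ≡ 19 (mod 25).

Both directions hold; the statement is true.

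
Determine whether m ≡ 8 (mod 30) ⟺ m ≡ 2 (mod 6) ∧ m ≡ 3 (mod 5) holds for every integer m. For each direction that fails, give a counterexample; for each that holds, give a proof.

Both directions hold.

(⟹) Suppose m ≡ 8 (mod 30); write m = 30j + 8. Since 6 ∣ 30, reducing mod 6 gives m ≡ 8 ≡ 2 (mod 6); since 5 ∣ 30, reducing mod 5 gives m ≡ 8 ≡ 3 (mod 5).

(⟸) Conversely, if m ≡ 2 (mod 6) and m ≡ 3 (mod 5), then by the Chinese remainder theorem m ≡ 8 (mod 30). This is exactly m ≡ 8 (mod 30).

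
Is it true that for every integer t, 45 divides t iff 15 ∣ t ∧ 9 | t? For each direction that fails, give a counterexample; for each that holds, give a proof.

Both directions hold.

[⇒] If 45 ∣ t, write t = 45q. Since 45 = 3·15, t = 15·(3q), so 15 ∣ t; and since 45 = 5·9, t = 9·(5q), so 9 ∣ t.

[⇐] Suppose 15 ∣ t and 9 ∣ t. Any common multiple of 15 and 9 is a multiple of their lcm; here lcm(15, 9) = 15·9/gcd(15, 9) = 135/3 = 45, so 45 ∣ t.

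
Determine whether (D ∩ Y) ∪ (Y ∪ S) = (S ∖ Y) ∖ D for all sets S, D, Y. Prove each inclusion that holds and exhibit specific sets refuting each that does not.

Forward inclusion. This inclusion fails. Take S = {1}, D = {1}, Y = ∅; then 1 ∈ (D ∩ Y) ∪ (Y ∪ S) but 1 ∉ (S ∖ Y) ∖ D.

Reverse inclusion. Let x ∈ (S ∖ Y) ∖ D. Then x ∈ S and x ∉ D, Y, from which x ∈ (D ∩ Y) ∪ (Y ∪ S).

The sets are not equal: only the reverse inclusion holds.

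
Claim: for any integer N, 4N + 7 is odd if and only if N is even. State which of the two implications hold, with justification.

Only the reverse direction holds.

[⇐] Suppose N is even. Since 4 is even, 4N is even for every N, so 4N + 7 has the same parity as 7, which is odd. Hence 4N + 7 is odd.

[⇒] This fails: take N = 3. Then 4N + 7 = 19, which is odd, yet N = 3 is odd, not even.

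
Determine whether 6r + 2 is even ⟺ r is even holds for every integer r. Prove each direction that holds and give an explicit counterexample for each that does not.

(⟹) This fails: take r = 5. Then 6r + 2 = 32, which is even, yet r = 5 is odd, not even.

(⟸) Suppose r is even. Since 6 is even, 6r is even for every r, so 6r + 2 has the same parity as 2, which is even. Hence 6r + 2 is even.

(⇒) fails; (⇐) holds.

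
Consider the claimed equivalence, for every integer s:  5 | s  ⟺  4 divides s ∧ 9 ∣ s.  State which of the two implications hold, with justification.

[⇒] This fails: take s = 5. Certainly 5 ∣ 5, but 4 ∤ 5.

[⇐] This fails: take s = 36. Both 4 ∣ 36 and 9 ∣ 36, yet 36 is not a multiple of 5 (since 36 = 7·5 + 1), so 5 ∤ 36.

(⇒) fails and (⇐) fails.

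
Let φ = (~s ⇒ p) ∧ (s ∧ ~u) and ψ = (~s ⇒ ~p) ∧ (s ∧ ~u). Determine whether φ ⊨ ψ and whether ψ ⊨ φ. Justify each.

Both directions hold.

(⇐) Assume the antecedent. If p is true, the antecedent forces (p = T, s = T, u = F), and (~s ⇒ p) ∧ (s ∧ ~u) holds there. If p is false, the antecedent forces (p = F, s = T, u = F), and (~s ⇒ p) ∧ (s ∧ ~u) holds there. Either way (~s ⇒ p) ∧ (s ∧ ~u) holds.

(⇒) Assume the antecedent. If p is true, the antecedent forces (p = T, s = T, u = F), and (~s ⇒ ~p) ∧ (s ∧ ~u) holds there. If p is false, the antecedent forces (p = F, s = T, u = F), and (~s ⇒ ~p) ∧ (s ∧ ~u) holds there. Either way (~s ⇒ ~p) ∧ (s ∧ ~u) holds.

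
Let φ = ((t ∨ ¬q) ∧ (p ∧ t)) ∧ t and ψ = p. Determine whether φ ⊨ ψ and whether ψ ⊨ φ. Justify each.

(←) This fails. Under t = F, q = F, p = T, the left side is false but the right side is true.

(→) Assume the antecedent. If t is true, the antecedent forces (t = T, q = F, p = T) or (t = T, q = T, p = T), and p holds there. If t is false, the antecedent cannot hold. Either way p holds.

The forward direction holds; the converse fails.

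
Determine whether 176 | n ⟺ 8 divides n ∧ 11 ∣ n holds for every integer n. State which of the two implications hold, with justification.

(⇒) holds; (⇐) fails.

(⇐) This fails: take n = 88. Both 8 ∣ 88 and 11 ∣ 88, yet 88 is not a multiple of 176 (since 88 = 0·176 + 88), so 176 ∤ 88.

(⇒) If 176 ∣ n, write n = 176q. Since 176 = 22·8, n = 8·(22q), so 8 ∣ n; and since 176 = 16·11, n = 11·(16q), so 11 ∣ n.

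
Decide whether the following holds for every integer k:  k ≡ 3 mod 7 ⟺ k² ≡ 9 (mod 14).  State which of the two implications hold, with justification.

Neither implication holds.

(→) This fails: take k = 10. Then 10 ≡ 3 (mod 7), but 10² = 100 ≡ 2 (mod 14), not 9.

(←) This fails: take k = 11. Then 11² = 121 ≡ 9 (mod 14), yet 11 ≡ 4 (mod 7), not 3.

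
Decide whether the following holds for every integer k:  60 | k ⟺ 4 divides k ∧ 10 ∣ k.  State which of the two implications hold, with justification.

Only the forward direction holds.

[⇒] If 60 ∣ k, write k = 60q. Since 60 = 15·4, k = 4·(15q), so 4 ∣ k; and since 60 = 6·10, k = 10·(6q), so 10 ∣ k.

[⇐] This fails: take k = 20. Both 4 ∣ 20 and 10 ∣ 20, yet 20 is not a multiple of 60 (since 20 = 0·60 + 20), so 60 ∤ 20.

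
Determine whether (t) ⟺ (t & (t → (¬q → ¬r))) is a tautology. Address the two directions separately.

(⟸) Assume the antecedent. If t is true, t reduces to true regardless of the other variables. If t is false, the antecedent cannot hold. Either way t holds.

(⟹) This fails. Under t = T, q = F, r = T, the left side is true but the right side is false.

Only the converse holds.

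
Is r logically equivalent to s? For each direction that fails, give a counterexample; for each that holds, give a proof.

Neither implication holds.

[⇒] This fails. Under r = T, s = F, the left side is true but the right side is false.

[⇐] This fails. Under r = F, s = T, the left side is false but the right side is true.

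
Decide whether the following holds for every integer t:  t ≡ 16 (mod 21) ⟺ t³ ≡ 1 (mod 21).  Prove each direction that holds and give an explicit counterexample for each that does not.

(→) Suppose t ≡ 16 (mod 21). Write t = 21j + 16. Then (21j + 16)³ = 9261j³ + 21168j² + 16128j + 4096 = 21(441j³ + 1008j² + 768j + 195) + 1, so t³ ≡ 1 (mod 21).

(←) This fails: take t = 1. Then 1³ = 1 ≡ 1 (mod 21), yet 1 ≡ 1 (mod 21), not 16.

(⇒) holds; (⇐) fails.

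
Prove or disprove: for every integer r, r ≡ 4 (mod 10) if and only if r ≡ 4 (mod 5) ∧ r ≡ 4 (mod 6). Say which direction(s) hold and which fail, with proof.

Forward direction. This fails: r = 24 gives 24 ≡ 4 (mod 10) but 24 ≡ 0 (mod 6), so the conjunction on the right does not hold.

Converse. If r ≡ 4 (mod 5) and r ≡ 4 (mod 6), then by the Chinese remainder theorem r ≡ 4 (mod 30). Since 4 ≡ 4 (mod 10) and 10 ∣ 30, we get r ≡ 4 (mod 10).

Only the converse holds.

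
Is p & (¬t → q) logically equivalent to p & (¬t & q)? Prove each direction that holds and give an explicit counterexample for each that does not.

[⇒] This fails. Under p = T, t = T, q = F, the left side is true but the right side is false.

[⇐] Assume the antecedent. If p is true, the antecedent forces (p = T, t = F, q = T), and p & (¬t → q) holds there. If p is false, the antecedent cannot hold. Either way p & (¬t → q) holds.

Only the reverse direction holds.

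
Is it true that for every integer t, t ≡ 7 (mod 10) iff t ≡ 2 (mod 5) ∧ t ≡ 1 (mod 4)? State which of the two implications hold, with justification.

Converse. If t ≡ 2 (mod 5) and t ≡ 1 (mod 4), then by the Chinese remainder theorem t ≡ 17 (mod 20). Since 17 ≡ 7 (mod 10) and 10 ∣ 20, we get t ≡ 7 (mod 10).

Forward direction. This fails: t = 7 gives 7 ≡ 7 (mod 10) but 7 ≡ 3 (mod 4), so the conjunction on the right does not hold.

(⇒) fails; (⇐) holds.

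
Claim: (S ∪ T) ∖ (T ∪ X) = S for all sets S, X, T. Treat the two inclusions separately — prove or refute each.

Only the forward inclusion holds.

(⟹) Let x ∈ (S ∪ T) ∖ (T ∪ X). Then x ∈ S and x ∉ X, T, from which x ∈ S.

(⟸) This inclusion fails. Take S = {1}, X = {1}, T = ∅; then 1 ∈ S but 1 ∉ (S ∪ T) ∖ (T ∪ X).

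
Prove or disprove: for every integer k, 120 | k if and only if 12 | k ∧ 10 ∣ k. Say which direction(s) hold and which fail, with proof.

The forward direction holds; the converse fails.

(⟹) If 120 ∣ k, write k = 120q. Since 120 = 10·12, k = 12·(10q), so 12 ∣ k; and since 120 = 12·10, k = 10·(12q), so 10 ∣ k.

(⟸) This fails: take k = 60. Both 12 ∣ 60 and 10 ∣ 60, yet 60 is not a multiple of 120 (since 60 = 0·120 + 60), so 120 ∤ 60.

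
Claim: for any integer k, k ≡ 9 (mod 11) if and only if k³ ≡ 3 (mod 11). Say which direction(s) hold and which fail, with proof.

Both directions hold.

Forward direction. Suppose k ≡ 9 (mod 11). Write k = 11j + 9. Then (11j + 9)³ = 1331j³ + 3267j² + 2673j + 729 = 11(121j³ + 297j² + 243j + 66) + 3, so k³ ≡ 3 (mod 11).

Converse. For the converse, argue contrapositively. If k ≢ 9 (mod 11), then k is congruent to one of 0, 1, 2, 3, 4, 5, 6, 7, 8, 10 modulo 11, and these give k³ ≡ 0, 1, 8, 5, 9, 4, 7, 2, 6, 10 respectively — never 3.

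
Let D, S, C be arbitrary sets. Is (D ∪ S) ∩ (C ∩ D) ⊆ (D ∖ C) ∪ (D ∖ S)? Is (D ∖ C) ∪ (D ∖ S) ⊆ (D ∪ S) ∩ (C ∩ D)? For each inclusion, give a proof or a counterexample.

(⊆) This inclusion fails. Take D = {1}, S = {1}, C = {1}; then 1 ∈ (D ∪ S) ∩ (C ∩ D) but 1 ∉ (D ∖ C) ∪ (D ∖ S).

(⊇) This inclusion fails. Take D = {1}, S = ∅, C = ∅; then 1 ∈ (D ∖ C) ∪ (D ∖ S) but 1 ∉ (D ∪ S) ∩ (C ∩ D).

(⊆) fails and (⊇) fails.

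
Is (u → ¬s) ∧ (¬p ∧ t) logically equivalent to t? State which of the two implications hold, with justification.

The forward direction holds; the converse fails.

Converse. This fails. Under p = T, u = F, s = F, t = T, the left side is false but the right side is true.

Forward direction. Assume the antecedent. If u is true, the antecedent forces (p = F, u = T, s = F, t = T), and t holds there. If u is false, the antecedent forces (p = F, u = F, s = F, t = T) or (p = F, u = F, s = T, t = T), and t holds there. Either way t holds.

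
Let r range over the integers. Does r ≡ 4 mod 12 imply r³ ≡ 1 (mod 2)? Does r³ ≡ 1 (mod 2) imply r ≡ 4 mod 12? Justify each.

(→) This fails: take r = 4. Then 4 ≡ 4 (mod 12), but 4³ = 64 ≡ 0 (mod 2), not 1.

(←) This fails: take r = 1. Then 1³ = 1 ≡ 1 (mod 2), yet 1 ≡ 1 (mod 12), not 4.

Neither direction holds.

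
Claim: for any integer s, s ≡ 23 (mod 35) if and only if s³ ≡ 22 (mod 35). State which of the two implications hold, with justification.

The forward direction holds; the converse fails.

Forward direction. Suppose s ≡ 23 (mod 35). Write s = 35j + 23. Then (35j + 23)³ = 42875j³ + 84525j² + 55545j + 12167 = 35(1225j³ + 2415j² + 1587j + 347) + 22, so s³ ≡ 22 (mod 35).

Converse. This fails: take s = 8. Then 8³ = 512 ≡ 22 (mod 35), yet 8 ≡ 8 (mod 35), not 23.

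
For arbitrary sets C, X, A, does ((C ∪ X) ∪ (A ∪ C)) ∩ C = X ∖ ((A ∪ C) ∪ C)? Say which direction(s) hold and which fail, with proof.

Forward inclusion. This inclusion fails. Take C = {1}, X = ∅, A = ∅; then 1 ∈ ((C ∪ X) ∪ (A ∪ C)) ∩ C but 1 ∉ X ∖ ((A ∪ C) ∪ C).

Reverse inclusion. This inclusion fails. Take C = ∅, X = {1}, A = ∅; then 1 ∈ X ∖ ((A ∪ C) ∪ C) but 1 ∉ ((C ∪ X) ∪ (A ∪ C)) ∩ C.

Neither inclusion holds.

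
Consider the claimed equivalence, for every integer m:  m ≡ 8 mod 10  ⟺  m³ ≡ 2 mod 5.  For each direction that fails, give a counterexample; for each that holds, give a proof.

Forward direction. Suppose m ≡ 8 (mod 10). Then m³ ≡ 8³ = 512 (mod 10), and since 5 ∣ 10, also m³ ≡ 2 (mod 5).

Converse. This fails: take m = 3. Then 3³ = 27 ≡ 2 (mod 5), yet 3 ≡ 3 (mod 10), not 8.

The forward direction holds; the converse fails.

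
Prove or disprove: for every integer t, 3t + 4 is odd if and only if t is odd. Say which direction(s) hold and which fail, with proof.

(⟹) Suppose 3t + 4 is odd. Since 3 is odd, 3t and t have the same parity, so 3t + 4 ≡ t + 4 (mod 2). As 4 is even, 3t + 4 is odd exactly when t is odd. Thus t is odd.

(⟸) Conversely, suppose t is odd; write t = 2j + 1. Then 3t + 4 = 3·(2j + 1) + 4 = 2·3j + 7, which is odd.

The biconditional holds.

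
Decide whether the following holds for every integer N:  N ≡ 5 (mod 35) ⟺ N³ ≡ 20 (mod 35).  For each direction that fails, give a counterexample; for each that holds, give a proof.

(⇒) Suppose N ≡ 5 (mod 35). Write N = 35j + 5. Then (35j + 5)³ = 42875j³ + 18375j² + 2625j + 125 = 35(1225j³ + 525j² + 75j + 3) + 20, so N³ ≡ 20 (mod 35).

(⇐) This fails: take N = 10. Then 10³ = 1000 ≡ 20 (mod 35), yet 10 ≡ 10 (mod 35), not 5.

Only the forward implication holds.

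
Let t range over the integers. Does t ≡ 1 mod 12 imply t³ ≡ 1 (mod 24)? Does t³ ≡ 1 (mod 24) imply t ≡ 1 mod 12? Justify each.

Not equivalent: only (⇐) holds.

[⇒] This fails: take t = 13. Then 13 ≡ 1 (mod 12), but 13³ = 2197 ≡ 13 (mod 24), not 1.

[⇐] Conversely, the residues r modulo 24 with r³ ≡ 1 (mod 24) are exactly {1}, and each is ≡ 1 (mod 12).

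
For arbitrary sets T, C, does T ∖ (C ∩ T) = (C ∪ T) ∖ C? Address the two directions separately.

Both inclusions hold.

(⟹) Let x ∈ T ∖ (C ∩ T). Then x ∈ T and x ∉ C, from which x ∈ (C ∪ T) ∖ C.

(⟸) Let x ∈ (C ∪ T) ∖ C. Then x ∈ T and x ∉ C, from which x ∈ T ∖ (C ∩ T).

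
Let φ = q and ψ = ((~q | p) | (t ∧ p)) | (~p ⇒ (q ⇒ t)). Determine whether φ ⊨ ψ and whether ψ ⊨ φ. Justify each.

Neither implication holds.

Forward direction. This fails. Under q = T, p = F, t = F, the left side is true but the right side is false.

Converse. This fails. Under q = F, p = F, t = F, the left side is false but the right side is true.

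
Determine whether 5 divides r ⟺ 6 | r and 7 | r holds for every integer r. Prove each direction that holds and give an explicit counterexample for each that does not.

(→) This fails: take r = 5. Certainly 5 ∣ 5, but 6 ∤ 5.

(←) This fails: take r = 42. Both 6 ∣ 42 and 7 ∣ 42, yet 42 is not a multiple of 5 (since 42 = 8·5 + 2), so 5 ∤ 42.

Both directions fail.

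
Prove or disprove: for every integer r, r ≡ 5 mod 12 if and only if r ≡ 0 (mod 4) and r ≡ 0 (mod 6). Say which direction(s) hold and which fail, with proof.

(⟹) This fails: r = 5 gives 5 ≡ 5 (mod 12) but 5 ≡ 1 (mod 4), so the conjunction on the right does not hold.

(⟸) This fails: r = 0 satisfies both congruences on the right (0 ≡ 0 mod 4 and 0 ≡ 0 mod 6) yet 0 ≡ 0 (mod 12), not 5.

(⇒) fails and (⇐) fails.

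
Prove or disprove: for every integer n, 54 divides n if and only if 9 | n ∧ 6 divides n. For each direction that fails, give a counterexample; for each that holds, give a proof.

Forward direction. If 54 ∣ n, write n = 54q. Since 54 = 6·9, n = 9·(6q), so 9 ∣ n; and since 54 = 9·6, n = 6·(9q), so 6 ∣ n.

Converse. This fails: take n = 18. Both 9 ∣ 18 and 6 ∣ 18, yet 18 is not a multiple of 54 (since 18 = 0·54 + 18), so 54 ∤ 18.

(⇒) holds; (⇐) fails.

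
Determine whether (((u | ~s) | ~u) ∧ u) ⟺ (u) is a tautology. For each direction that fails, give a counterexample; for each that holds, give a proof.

The biconditional holds.

(⟹) Assume the antecedent. If u is true, u reduces to true regardless of the other variables. If u is false, the antecedent cannot hold. Either way u holds.

(⟸) Assume the antecedent. If u is true, ((u | ~s) | ~u) ∧ u reduces to true regardless of the other variables. If u is false, the antecedent cannot hold. Either way ((u | ~s) | ~u) ∧ u holds.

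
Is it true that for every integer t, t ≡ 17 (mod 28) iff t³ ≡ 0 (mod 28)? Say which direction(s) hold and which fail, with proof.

(→) This fails: take t = 17. Then 17 ≡ 17 (mod 28), but 17³ = 4913 ≡ 13 (mod 28), not 0.

(←) This fails: take t = 0. Then 0³ = 0 ≡ 0 (mod 28), yet 0 ≡ 0 (mod 28), not 17.

Both directions fail.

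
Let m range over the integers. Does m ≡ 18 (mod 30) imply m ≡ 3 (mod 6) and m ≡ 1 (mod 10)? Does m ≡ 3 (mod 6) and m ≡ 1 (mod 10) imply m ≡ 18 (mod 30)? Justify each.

(⟹) This fails: m = 18 gives 18 ≡ 18 (mod 30) but 18 ≡ 0 (mod 6), so the conjunction on the right does not hold.

(⟸) This fails: m = 21 satisfies both congruences on the right (21 ≡ 3 mod 6 and 21 ≡ 1 mod 10) yet 21 ≡ 21 (mod 30), not 18.

Neither implication holds.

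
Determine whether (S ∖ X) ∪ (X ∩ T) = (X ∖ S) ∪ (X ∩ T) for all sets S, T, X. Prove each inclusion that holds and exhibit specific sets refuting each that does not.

(⟹) This inclusion fails. Take S = {1}, T = ∅, X = ∅; then 1 ∈ (S ∖ X) ∪ (X ∩ T) but 1 ∉ (X ∖ S) ∪ (X ∩ T).

(⟸) This inclusion fails. Take S = ∅, T = ∅, X = {1}; then 1 ∈ (X ∖ S) ∪ (X ∩ T) but 1 ∉ (S ∖ X) ∪ (X ∩ T).

Neither inclusion holds.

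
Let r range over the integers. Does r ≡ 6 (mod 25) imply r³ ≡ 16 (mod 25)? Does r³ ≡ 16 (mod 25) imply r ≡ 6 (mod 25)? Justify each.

Both implications hold.

[⇒] Suppose r ≡ 6 (mod 25). Write r = 25j + 6. Then (25j + 6)³ = 15625j³ + 11250j² + 2700j + 216 = 25(625j³ + 450j² + 108j + 8) + 16, so r³ ≡ 16 (mod 25).

[⇐] Conversely, suppose r³ ≡ 16 (mod 25). The only residue r in {0, …, 24} with r³ ≡ 16 (mod 25) is r = 6, so r ≡ 6 (mod 25).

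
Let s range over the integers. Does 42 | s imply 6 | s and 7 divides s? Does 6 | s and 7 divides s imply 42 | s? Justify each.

Both directions hold; the statement is true.

(⇐) Suppose 6 ∣ s and 7 ∣ s. Any common multiple of 6 and 7 is a multiple of their lcm; here gcd(6, 7) = 1, so lcm(6, 7) = 6·7 = 42, so 42 ∣ s.

(⇒) If 42 ∣ s, write s = 42q. Since 42 = 7·6, s = 6·(7q), so 6 ∣ s; and since 42 = 6·7, s = 7·(6q), so 7 ∣ s.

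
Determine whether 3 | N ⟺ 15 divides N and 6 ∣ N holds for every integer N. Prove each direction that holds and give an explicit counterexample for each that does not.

(←) Suppose 15 ∣ N and 6 ∣ N. Any common multiple of 15 and 6 is a multiple of their lcm; here lcm(15, 6) = 15·6/gcd(15, 6) = 90/3 = 30, so 30 ∣ N. Since 3 ∣ 30, it follows that 3 ∣ N.

(→) This fails: take N = 3. Certainly 3 ∣ 3, but 15 ∤ 3.

(⇒) fails; (⇐) holds.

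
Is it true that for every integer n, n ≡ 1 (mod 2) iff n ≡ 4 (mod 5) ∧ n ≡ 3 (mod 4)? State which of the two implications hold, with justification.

Only the reverse direction holds.

(→) This fails: n = 1 gives 1 ≡ 1 (mod 2) but 1 ≡ 1 (mod 5), so the conjunction on the right does not hold.

(←) Conversely, if n ≡ 4 (mod 5) and n ≡ 3 (mod 4), then by the Chinese remainder theorem n ≡ 19 (mod 20). Since 19 ≡ 1 (mod 2) and 2 ∣ 20, we get n ≡ 1 (mod 2).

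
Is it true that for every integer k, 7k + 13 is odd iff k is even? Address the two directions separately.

[⇐] Suppose k is even; write k = 2j. Then 7k + 13 = 7·(2j) + 13 = 2·7j + 13, which is odd.

[⇒] Suppose 7k + 13 is odd. Since 7 is odd, 7k and k have the same parity, so 7k + 13 ≡ k + 13 (mod 2). As 13 is odd, 7k + 13 is odd exactly when k is even. Thus k is even.

The biconditional holds.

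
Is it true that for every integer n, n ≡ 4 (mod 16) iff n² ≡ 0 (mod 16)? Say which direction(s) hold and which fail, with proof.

The forward direction holds; the converse fails.

(⇒) Suppose n ≡ 4 (mod 16). Write n = 16j + 4. Then (16j + 4)² = 256j² + 128j + 16 = 16(16j² + 8j + 1) + 0, so n² ≡ 0 (mod 16).

(⇐) This fails: take n = 0. Then 0² = 0 ≡ 0 (mod 16), yet 0 ≡ 0 (mod 16), not 4.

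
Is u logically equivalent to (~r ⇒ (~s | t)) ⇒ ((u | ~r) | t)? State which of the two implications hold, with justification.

Converse. This fails. Under t = F, u = F, s = F, r = F, the left side is false but the right side is true.

Forward direction. Assume the antecedent. If u is true, the consequent reduces to true regardless of the other variables. If u is false, the antecedent cannot hold. Either way the consequent holds.

Not equivalent: only (⇒) holds.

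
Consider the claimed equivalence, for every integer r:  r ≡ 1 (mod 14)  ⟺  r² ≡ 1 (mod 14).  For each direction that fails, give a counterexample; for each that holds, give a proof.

Forward direction. Suppose r ≡ 1 (mod 14). Write r = 14j + 1. Then (14j + 1)² = 196j² + 28j + 1 = 14(14j² + 2j) + 1, so r² ≡ 1 (mod 14).

Converse. This fails: take r = 13. Then 13² = 169 ≡ 1 (mod 14), yet 13 ≡ 13 (mod 14), not 1.

The forward direction holds; the converse fails.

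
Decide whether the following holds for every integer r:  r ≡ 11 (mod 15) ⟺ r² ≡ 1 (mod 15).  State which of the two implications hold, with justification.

(⟹) Suppose r ≡ 11 (mod 15). Write r = 15j + 11. Then (15j + 11)² = 225j² + 330j + 121 = 15(15j² + 22j + 8) + 1, so r² ≡ 1 (mod 15).

(⟸) This fails: take r = 1. Then 1² = 1 ≡ 1 (mod 15), yet 1 ≡ 1 (mod 15), not 11.

(⇒) holds; (⇐) fails.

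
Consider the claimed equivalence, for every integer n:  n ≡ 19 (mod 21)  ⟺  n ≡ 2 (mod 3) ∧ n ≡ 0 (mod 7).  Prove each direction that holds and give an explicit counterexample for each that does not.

(⇒) This fails: n = 19 gives 19 ≡ 19 (mod 21) but 19 ≡ 1 (mod 3), so the conjunction on the right does not hold.

(⇐) This fails: n = 14 satisfies both congruences on the right (14 ≡ 2 mod 3 and 14 ≡ 0 mod 7) yet 14 ≡ 14 (mod 21), not 19.

(⇒) fails and (⇐) fails.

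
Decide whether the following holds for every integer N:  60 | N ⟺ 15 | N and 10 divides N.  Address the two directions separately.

Only the forward direction holds.

(→) If 60 ∣ N, write N = 60q. Since 60 = 4·15, N = 15·(4q), so 15 ∣ N; and since 60 = 6·10, N = 10·(6q), so 10 ∣ N.

(←) This fails: take N = 30. Both 15 ∣ 30 and 10 ∣ 30, yet 30 is not a multiple of 60 (since 30 = 0·60 + 30), so 60 ∤ 30.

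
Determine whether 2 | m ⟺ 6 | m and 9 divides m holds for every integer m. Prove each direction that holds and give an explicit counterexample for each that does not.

(⟹) This fails: take m = 2. Certainly 2 ∣ 2, but 6 ∤ 2.

(⟸) Suppose 6 ∣ m and 9 ∣ m. Any common multiple of 6 and 9 is a multiple of their lcm; here lcm(6, 9) = 6·9/gcd(6, 9) = 54/3 = 18, so 18 ∣ m. Since 2 ∣ 18, it follows that 2 ∣ m.

Not equivalent: only (⇐) holds.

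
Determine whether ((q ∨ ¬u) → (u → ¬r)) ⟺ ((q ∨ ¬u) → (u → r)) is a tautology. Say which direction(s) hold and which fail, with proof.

Forward direction. This fails. Under r = F, u = T, q = T, the left side is true but the right side is false.

Converse. This fails. Under r = T, u = T, q = T, the left side is false but the right side is true.

Neither direction holds.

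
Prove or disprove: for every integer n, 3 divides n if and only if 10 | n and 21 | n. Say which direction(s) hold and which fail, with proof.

(→) This fails: take n = 3. Certainly 3 ∣ 3, but 10 ∤ 3.

(←) Suppose 10 ∣ n and 21 ∣ n. Any common multiple of 10 and 21 is a multiple of their lcm; here gcd(10, 21) = 1, so lcm(10, 21) = 10·21 = 210, so 210 ∣ n. Since 3 ∣ 210, it follows that 3 ∣ n.

Only the reverse direction holds.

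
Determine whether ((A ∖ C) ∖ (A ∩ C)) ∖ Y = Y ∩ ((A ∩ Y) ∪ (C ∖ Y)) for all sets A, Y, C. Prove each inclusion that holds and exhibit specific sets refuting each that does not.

(⟹) This inclusion fails. Take A = {1}, Y = ∅, C = ∅; then 1 ∈ ((A ∖ C) ∖ (A ∩ C)) ∖ Y but 1 ∉ Y ∩ ((A ∩ Y) ∪ (C ∖ Y)).

(⟸) This inclusion fails. Take A = {1}, Y = {1}, C = ∅; then 1 ∈ Y ∩ ((A ∩ Y) ∪ (C ∖ Y)) but 1 ∉ ((A ∖ C) ∖ (A ∩ C)) ∖ Y.

Both inclusions fail.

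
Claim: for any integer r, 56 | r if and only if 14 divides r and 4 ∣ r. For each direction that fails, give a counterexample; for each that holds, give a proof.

Only the forward direction holds.

[⇒] If 56 ∣ r, write r = 56q. Since 56 = 4·14, r = 14·(4q), so 14 ∣ r; and since 56 = 14·4, r = 4·(14q), so 4 ∣ r.

[⇐] This fails: take r = 28. Both 14 ∣ 28 and 4 ∣ 28, yet 28 is not a multiple of 56 (since 28 = 0·56 + 28), so 56 ∤ 28.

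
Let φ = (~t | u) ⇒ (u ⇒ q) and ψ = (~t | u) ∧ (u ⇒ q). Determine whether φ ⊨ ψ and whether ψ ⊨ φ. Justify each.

Only the converse holds.

Forward direction. This fails. Under u = F, t = T, q = F, the left side is true but the right side is false.

Converse. Assume the antecedent. If u is true, the antecedent forces (u = T, t = F, q = T) or (u = T, t = T, q = T), and (~t | u) ⇒ (u ⇒ q) holds there. If u is false, (~t | u) ⇒ (u ⇒ q) reduces to true regardless of the other variables. Either way (~t | u) ⇒ (u ⇒ q) holds.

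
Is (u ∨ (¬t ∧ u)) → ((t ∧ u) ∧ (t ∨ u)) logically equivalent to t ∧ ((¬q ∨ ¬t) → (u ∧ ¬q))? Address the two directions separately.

(⟹) This fails. Under t = F, u = F, q = F, the left side is true but the right side is false.

(⟸) Assume the antecedent. If t is true, the consequent reduces to true regardless of the other variables. If t is false, the antecedent cannot hold. Either way the consequent holds.

Not equivalent: only (⇐) holds.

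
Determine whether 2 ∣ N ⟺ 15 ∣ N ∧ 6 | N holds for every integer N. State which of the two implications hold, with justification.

(⟹) This fails: take N = 2. Certainly 2 ∣ 2, but 15 ∤ 2.

(⟸) Suppose 15 ∣ N and 6 ∣ N. Any common multiple of 15 and 6 is a multiple of their lcm; here lcm(15, 6) = 15·6/gcd(15, 6) = 90/3 = 30, so 30 ∣ N. Since 2 ∣ 30, it follows that 2 ∣ N.

Not equivalent: only (⇐) holds.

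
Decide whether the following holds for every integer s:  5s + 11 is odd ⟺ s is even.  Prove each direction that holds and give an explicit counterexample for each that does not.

(⇒) Suppose 5s + 11 is odd. Since 5 is odd, 5s and s have the same parity, so 5s + 11 ≡ s + 11 (mod 2). As 11 is odd, 5s + 11 is odd exactly when s is even. Thus s is even.

(⇐) Conversely, suppose s is even; write s = 2j. Then 5s + 11 = 5·(2j) + 11 = 2·5j + 11, which is odd.

Both implications hold.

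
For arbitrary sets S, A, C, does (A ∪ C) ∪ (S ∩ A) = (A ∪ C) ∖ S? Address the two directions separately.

Reverse inclusion. Let x ∈ (A ∪ C) ∖ S. Then either x ∈ A and x ∉ S, C; or x ∈ C and x ∉ S, A; or x ∈ A ∩ C and x ∉ S. In each case x ∈ (A ∪ C) ∪ (S ∩ A), so (A ∪ C) ∖ S ⊆ (A ∪ C) ∪ (S ∩ A).

Forward inclusion. This inclusion fails. Take S = {1}, A = {1}, C = ∅; then 1 ∈ (A ∪ C) ∪ (S ∩ A) but 1 ∉ (A ∪ C) ∖ S.

The sets are not equal: only the reverse inclusion holds.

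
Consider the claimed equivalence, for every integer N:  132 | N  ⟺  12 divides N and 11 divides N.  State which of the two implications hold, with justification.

(⇒) If 132 ∣ N, write N = 132q. Since 132 = 11·12, N = 12·(11q), so 12 ∣ N; and since 132 = 12·11, N = 11·(12q), so 11 ∣ N.

(⇐) Suppose 12 ∣ N and 11 ∣ N. Any common multiple of 12 and 11 is a multiple of their lcm; here gcd(12, 11) = 1, so lcm(12, 11) = 12·11 = 132, so 132 ∣ N.

Both directions hold.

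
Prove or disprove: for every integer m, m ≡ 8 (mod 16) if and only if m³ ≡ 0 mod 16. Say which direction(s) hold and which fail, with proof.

Not equivalent: only (⇒) holds.

(⟹) Suppose m ≡ 8 (mod 16). Write m = 16j + 8. Then (16j + 8)³ = 4096j³ + 6144j² + 3072j + 512 = 16(256j³ + 384j² + 192j + 32) + 0, so m³ ≡ 0 (mod 16).

(⟸) This fails: take m = 0. Then 0³ = 0 ≡ 0 (mod 16), yet 0 ≡ 0 (mod 16), not 8.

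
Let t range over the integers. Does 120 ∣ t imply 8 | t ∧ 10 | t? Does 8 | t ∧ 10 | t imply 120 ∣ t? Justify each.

Not equivalent: only (⇒) holds.

(⇒) If 120 ∣ t, write t = 120q. Since 120 = 15·8, t = 8·(15q), so 8 ∣ t; and since 120 = 12·10, t = 10·(12q), so 10 ∣ t.

(⇐) This fails: take t = 40. Both 8 ∣ 40 and 10 ∣ 40, yet 40 is not a multiple of 120 (since 40 = 0·120 + 40), so 120 ∤ 40.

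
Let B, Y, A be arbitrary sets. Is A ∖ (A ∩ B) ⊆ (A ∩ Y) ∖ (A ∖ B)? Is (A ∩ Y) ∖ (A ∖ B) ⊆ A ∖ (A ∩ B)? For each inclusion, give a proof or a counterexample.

(⊆) This inclusion fails. Take B = ∅, Y = ∅, A = {1}; then 1 ∈ A ∖ (A ∩ B) but 1 ∉ (A ∩ Y) ∖ (A ∖ B).

(⊇) This inclusion fails. Take B = {1}, Y = {1}, A = {1}; then 1 ∈ (A ∩ Y) ∖ (A ∖ B) but 1 ∉ A ∖ (A ∩ B).

(⊆) fails and (⊇) fails.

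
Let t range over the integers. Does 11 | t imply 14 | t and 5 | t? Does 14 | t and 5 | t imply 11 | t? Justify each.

Both directions fail.

(⇒) This fails: take t = 11. Certainly 11 ∣ 11, but 14 ∤ 11.

(⇐) This fails: take t = 70. Both 14 ∣ 70 and 5 ∣ 70, yet 70 is not a multiple of 11 (since 70 = 6·11 + 4), so 11 ∤ 70.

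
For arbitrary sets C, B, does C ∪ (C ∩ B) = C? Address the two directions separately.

(⟸) Let x ∈ C. Then either x ∈ C and x ∉ B; or x ∈ C ∩ B. In each case x ∈ C ∪ (C ∩ B), so C ⊆ C ∪ (C ∩ B).

(⟹) Let x ∈ C ∪ (C ∩ B). Then either x ∈ C and x ∉ B; or x ∈ C ∩ B. In each case x ∈ C, so C ∪ (C ∩ B) ⊆ C.

Both inclusions hold.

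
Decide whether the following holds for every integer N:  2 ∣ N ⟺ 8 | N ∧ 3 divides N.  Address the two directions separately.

Only the converse holds.

(⇐) Suppose 8 ∣ N and 3 ∣ N. Any common multiple of 8 and 3 is a multiple of their lcm; here gcd(8, 3) = 1, so lcm(8, 3) = 8·3 = 24, so 24 ∣ N. Since 2 ∣ 24, it follows that 2 ∣ N.

(⇒) This fails: take N = 2. Certainly 2 ∣ 2, but 8 ∤ 2.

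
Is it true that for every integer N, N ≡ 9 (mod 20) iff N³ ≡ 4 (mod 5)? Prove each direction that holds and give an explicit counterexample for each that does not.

(⇒) holds; (⇐) fails.

(→) Suppose N ≡ 9 (mod 20). Then N³ ≡ 9³ = 729 (mod 20), and since 5 ∣ 20, also N³ ≡ 4 (mod 5).

(←) This fails: take N = 4. Then 4³ = 64 ≡ 4 (mod 5), yet 4 ≡ 4 (mod 20), not 9.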